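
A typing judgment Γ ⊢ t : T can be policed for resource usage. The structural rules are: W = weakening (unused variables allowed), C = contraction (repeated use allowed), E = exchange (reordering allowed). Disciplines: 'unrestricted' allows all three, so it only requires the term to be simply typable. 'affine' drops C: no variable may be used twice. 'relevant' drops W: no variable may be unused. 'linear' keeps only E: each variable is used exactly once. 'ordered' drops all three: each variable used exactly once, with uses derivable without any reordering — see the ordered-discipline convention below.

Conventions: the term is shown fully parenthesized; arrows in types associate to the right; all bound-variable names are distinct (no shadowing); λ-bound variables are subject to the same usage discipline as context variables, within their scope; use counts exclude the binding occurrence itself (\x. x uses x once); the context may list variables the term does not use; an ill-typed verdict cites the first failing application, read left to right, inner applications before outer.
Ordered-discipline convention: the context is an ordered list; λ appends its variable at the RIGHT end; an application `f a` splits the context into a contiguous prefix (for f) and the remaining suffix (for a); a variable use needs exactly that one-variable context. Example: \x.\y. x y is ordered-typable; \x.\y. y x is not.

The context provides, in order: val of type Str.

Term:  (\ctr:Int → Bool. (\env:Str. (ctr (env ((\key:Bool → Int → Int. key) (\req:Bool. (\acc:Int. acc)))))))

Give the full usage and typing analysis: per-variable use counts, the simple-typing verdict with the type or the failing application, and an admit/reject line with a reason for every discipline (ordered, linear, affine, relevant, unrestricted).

usage: val: 0×, ctr (λ-bound): 1×, env (λ-bound): 1×, key (λ-bound): 1×, req (λ-bound): 0×, acc (λ-bound): 1×
use order (left to right): ctr, env, key, acc
typing: ill-typed: applying a non-function (Str)
ordered: ✗, the type mismatch rejects it
linear: ✗, not simply typable
affine: ✗, fails simple typing
relevant: ✗, a type mismatch blocks all five
unrestricted: ✗, the type mismatch rejects it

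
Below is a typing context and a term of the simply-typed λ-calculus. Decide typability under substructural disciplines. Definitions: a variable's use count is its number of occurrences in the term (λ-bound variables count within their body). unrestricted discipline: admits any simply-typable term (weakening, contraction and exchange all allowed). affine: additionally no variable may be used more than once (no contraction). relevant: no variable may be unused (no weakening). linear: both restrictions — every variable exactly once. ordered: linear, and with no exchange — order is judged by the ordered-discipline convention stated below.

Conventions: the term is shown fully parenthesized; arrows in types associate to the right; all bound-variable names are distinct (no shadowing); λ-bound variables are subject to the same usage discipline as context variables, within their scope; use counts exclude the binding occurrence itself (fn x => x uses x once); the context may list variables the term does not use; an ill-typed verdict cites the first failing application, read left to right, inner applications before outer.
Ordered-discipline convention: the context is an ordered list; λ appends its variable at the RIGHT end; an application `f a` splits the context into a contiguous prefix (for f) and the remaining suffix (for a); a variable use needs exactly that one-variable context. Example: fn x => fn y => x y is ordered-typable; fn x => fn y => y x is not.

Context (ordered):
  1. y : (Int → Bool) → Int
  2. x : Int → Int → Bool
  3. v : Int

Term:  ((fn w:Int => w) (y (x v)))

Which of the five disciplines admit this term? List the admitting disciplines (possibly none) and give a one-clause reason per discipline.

admitting disciplines: ordered, linear, affine, relevant, unrestricted
usage: y: 1, x: 1, v: 1, w [bound]: 1
use order (left to right): w, y, x, v
typing: ✓ — Int
ordered ✓ (single-use (y, x, v, w), ordered derivation ok)
linear ✓ (single use per variable (y, x, v, w))
affine ✓ (none of y, x, v, w used more than once)
relevant ✓ (none of y, x, v, w goes unused)
unrestricted ✓ (typability at Int is all that's needed)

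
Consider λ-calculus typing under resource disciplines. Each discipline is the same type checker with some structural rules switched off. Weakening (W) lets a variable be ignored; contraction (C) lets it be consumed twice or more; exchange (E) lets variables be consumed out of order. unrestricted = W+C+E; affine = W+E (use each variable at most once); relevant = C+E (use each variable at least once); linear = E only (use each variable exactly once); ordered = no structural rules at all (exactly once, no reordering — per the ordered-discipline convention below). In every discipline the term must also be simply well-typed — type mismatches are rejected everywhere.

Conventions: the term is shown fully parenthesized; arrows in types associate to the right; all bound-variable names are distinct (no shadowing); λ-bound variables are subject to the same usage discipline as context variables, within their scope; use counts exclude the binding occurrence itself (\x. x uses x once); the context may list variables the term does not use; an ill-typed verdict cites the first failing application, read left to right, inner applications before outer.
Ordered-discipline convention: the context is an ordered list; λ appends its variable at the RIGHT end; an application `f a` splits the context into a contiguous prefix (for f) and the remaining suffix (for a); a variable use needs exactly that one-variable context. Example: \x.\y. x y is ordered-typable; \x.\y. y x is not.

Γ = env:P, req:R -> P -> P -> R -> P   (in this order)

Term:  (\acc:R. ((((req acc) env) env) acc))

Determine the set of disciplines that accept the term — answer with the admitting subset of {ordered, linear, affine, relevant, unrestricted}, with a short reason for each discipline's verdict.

accepted by: relevant, unrestricted
variable uses: env ×2; req ×1; acc (λ-bound) ×2
uses in reading order: req, acc, env, env, acc
typing: well-typed — term : R -> P
ordered: ✗, needs contraction — env ×2, acc ×2
linear: ✗, needs contraction — env ×2, acc ×2
affine: ✗, needs contraction — env ×2, acc ×2
relevant: ✓, none of env, req, acc goes unused
unrestricted: ✓, type-checks (R -> P) and nothing is barred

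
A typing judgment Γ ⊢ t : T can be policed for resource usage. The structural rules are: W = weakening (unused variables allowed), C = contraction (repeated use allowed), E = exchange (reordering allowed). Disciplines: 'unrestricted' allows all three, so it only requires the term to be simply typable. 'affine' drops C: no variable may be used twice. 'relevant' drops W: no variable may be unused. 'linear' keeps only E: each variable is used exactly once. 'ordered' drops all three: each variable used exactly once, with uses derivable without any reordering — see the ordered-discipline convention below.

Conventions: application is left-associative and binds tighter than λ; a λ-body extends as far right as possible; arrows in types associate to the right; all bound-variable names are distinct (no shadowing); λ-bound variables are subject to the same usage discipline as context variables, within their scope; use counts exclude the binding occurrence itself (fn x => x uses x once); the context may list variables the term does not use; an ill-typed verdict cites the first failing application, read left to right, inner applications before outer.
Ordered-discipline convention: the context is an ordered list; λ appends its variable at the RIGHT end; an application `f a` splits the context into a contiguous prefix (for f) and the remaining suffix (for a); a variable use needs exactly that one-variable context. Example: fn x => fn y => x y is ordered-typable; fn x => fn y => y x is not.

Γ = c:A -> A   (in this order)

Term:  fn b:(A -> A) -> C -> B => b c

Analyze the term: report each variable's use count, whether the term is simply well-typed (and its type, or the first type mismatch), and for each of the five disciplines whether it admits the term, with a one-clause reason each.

use counts: c=1, b (λ-bound)=1
left-to-right use order: b, c
typing: the term checks, with type ((A -> A) -> C -> B) -> C -> B
ordered: ✗ — use order b, c needs exchange
linear: ✓ — single use per variable (c, b)
affine: ✓ — at most one use each (c, b)
relevant: ✓ — none of c, b goes unused
unrestricted: ✓ — simply typable at ((A -> A) -> C -> B) -> C -> B; W, C, E all held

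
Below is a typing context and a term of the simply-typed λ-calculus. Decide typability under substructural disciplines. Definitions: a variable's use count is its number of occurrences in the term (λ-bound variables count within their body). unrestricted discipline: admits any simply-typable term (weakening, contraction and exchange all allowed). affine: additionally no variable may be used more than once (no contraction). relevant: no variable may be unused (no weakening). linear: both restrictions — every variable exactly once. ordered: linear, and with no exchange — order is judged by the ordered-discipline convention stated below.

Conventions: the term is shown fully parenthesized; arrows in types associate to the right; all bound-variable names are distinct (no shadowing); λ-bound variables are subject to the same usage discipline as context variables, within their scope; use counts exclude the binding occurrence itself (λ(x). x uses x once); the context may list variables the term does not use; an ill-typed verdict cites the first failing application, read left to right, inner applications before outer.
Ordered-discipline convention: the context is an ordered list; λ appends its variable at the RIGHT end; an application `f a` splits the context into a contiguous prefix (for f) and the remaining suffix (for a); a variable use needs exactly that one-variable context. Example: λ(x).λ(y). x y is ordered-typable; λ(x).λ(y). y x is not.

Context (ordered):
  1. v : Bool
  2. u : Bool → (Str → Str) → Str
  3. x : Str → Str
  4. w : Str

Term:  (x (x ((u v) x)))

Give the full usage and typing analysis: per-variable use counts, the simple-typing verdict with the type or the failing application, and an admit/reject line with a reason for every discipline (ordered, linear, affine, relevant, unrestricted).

usage: v: 1; u: 1; x: 3; w: 0
order of uses: x, x, u, v, x
typing: well-typed — term : Str
ordered: ✗ — repeated use of x ×3; w left unused
linear: ✗ — repeated use of x ×3; w left unused
affine: ✗ — repeated use of x ×3
relevant: ✗ — w left unused
unrestricted: ✓ — type-checks (Str) and nothing is barred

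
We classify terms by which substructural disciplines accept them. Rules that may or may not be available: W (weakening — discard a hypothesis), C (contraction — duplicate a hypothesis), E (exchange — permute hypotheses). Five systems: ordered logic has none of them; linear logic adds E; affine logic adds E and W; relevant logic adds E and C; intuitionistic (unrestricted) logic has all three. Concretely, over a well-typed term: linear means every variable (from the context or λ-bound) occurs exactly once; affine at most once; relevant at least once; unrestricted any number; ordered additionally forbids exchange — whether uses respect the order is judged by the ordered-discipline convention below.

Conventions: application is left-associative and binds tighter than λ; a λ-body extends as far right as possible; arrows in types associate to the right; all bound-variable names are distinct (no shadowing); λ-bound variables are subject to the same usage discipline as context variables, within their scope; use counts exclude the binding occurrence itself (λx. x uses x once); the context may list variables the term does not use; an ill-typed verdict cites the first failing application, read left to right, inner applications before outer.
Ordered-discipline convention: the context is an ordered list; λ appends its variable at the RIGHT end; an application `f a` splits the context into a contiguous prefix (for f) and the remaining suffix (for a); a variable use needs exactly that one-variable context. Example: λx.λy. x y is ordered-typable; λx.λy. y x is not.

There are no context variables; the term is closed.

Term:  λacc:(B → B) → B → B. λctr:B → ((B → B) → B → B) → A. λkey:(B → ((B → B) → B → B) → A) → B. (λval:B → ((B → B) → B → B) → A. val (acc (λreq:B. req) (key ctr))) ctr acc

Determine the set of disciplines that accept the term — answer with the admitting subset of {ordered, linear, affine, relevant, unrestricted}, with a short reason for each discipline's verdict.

admitting disciplines: relevant, unrestricted
counts: acc (λ-bound): 2×; ctr (λ-bound): 2×; key (λ-bound): 1×; val (λ-bound): 1×; req (λ-bound): 1×
left-to-right use order: val, acc, req, key, ctr, ctr, acc
typing: ✓ — ((B → B) → B → B) → (B → ((B → B) → B → B) → A) → ((B → ((B → B) → B → B) → A) → B) → A
ordered: ✗, acc ×2, ctr ×2 used more than once (contraction)
linear: ✗, acc ×2, ctr ×2 used more than once (contraction)
affine: ✗, acc ×2, ctr ×2 used more than once (contraction)
relevant: ✓, acc, ctr, key, val, req: all used, weakening unneeded
unrestricted: ✓, typability at ((B → B) → B → B) → (B → ((B → B) → B → B) → A) → ((B → ((B → B) → B → B) → A) → B) → A is all that's needed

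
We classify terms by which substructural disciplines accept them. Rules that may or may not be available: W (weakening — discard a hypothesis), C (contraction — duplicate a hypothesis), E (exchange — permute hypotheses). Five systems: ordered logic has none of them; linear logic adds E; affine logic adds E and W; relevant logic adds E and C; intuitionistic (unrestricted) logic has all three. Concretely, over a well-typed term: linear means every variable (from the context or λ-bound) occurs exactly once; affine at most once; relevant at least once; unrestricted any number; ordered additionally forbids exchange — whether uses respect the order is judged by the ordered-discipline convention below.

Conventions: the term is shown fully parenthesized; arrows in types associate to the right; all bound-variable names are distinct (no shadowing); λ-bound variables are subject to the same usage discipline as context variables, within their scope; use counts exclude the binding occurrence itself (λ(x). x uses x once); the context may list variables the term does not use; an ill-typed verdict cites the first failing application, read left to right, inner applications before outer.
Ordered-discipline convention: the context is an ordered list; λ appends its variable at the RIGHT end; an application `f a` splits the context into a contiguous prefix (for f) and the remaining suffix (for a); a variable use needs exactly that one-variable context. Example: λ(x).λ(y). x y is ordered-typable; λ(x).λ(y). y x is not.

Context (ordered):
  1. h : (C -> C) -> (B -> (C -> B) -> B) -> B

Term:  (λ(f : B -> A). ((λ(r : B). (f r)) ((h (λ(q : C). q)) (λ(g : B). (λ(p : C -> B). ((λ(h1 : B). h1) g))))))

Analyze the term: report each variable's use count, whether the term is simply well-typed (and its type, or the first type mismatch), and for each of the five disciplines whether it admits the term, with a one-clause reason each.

variable uses: h=1; f (bound)=1; r (bound)=1; q (bound)=1; g (bound)=1; p (bound)=0; h1 (bound)=1
order of uses: f, r, h, q, h1, g
typing: the term checks, with type (B -> A) -> A
ordered: ✗, p left unused
linear: ✗, p left unused
affine: ✓, no duplicate uses among h, f, r, q, g, p, h1
relevant: ✗, p left unused
unrestricted: ✓, well-typed at (B -> A) -> A; no restrictions here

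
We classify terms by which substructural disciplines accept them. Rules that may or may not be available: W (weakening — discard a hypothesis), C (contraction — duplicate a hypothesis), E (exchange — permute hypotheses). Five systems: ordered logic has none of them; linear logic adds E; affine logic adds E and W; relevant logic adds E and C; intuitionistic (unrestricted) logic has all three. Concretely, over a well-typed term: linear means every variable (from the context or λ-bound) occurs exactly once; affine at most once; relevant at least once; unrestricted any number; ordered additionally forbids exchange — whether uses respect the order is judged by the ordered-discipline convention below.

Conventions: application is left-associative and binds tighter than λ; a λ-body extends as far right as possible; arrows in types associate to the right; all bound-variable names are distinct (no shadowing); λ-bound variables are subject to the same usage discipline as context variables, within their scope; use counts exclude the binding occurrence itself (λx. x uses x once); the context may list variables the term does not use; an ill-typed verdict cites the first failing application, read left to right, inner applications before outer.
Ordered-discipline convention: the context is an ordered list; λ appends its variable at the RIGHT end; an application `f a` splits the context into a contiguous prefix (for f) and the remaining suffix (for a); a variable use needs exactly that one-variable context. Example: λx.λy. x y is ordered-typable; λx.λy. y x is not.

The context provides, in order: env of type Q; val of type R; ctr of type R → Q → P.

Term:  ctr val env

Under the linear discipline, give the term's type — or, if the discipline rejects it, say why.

term : P
use counts: env: 1×; val: 1×; ctr: 1×
use order (left to right): ctr, val, env
typing: well-typed — term : P
per-discipline verdicts: ordered ✗, linear ✓, affine ✓, relevant ✓, unrestricted ✓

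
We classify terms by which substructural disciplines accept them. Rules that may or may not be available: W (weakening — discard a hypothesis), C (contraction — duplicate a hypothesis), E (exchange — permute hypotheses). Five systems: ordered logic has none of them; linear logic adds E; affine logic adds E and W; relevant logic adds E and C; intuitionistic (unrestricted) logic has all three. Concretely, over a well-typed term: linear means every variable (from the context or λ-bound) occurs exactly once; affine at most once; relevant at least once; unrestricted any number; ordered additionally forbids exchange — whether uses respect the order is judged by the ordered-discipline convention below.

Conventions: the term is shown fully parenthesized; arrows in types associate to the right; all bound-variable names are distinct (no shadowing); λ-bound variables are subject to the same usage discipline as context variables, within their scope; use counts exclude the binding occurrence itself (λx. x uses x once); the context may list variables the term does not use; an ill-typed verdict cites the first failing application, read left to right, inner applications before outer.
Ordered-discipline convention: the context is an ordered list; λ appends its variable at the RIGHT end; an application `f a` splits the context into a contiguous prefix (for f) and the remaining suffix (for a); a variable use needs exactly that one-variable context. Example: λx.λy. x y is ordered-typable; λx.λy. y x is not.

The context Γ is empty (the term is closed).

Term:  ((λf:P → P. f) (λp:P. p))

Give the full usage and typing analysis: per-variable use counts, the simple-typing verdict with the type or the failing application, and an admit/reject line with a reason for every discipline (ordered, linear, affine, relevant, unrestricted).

use counts: f [bound]=1, p [bound]=1
left-to-right use order: f, p
typing: the term checks, with type P → P
ordered: ✓ — f, p once each; derivable with no W/C/E
linear: ✓ — exactly-once usage across f, p
affine: ✓ — no duplicate uses among f, p
relevant: ✓ — at least one use each (f, p)
unrestricted: ✓ — simply typable at P → P; W, C, E all held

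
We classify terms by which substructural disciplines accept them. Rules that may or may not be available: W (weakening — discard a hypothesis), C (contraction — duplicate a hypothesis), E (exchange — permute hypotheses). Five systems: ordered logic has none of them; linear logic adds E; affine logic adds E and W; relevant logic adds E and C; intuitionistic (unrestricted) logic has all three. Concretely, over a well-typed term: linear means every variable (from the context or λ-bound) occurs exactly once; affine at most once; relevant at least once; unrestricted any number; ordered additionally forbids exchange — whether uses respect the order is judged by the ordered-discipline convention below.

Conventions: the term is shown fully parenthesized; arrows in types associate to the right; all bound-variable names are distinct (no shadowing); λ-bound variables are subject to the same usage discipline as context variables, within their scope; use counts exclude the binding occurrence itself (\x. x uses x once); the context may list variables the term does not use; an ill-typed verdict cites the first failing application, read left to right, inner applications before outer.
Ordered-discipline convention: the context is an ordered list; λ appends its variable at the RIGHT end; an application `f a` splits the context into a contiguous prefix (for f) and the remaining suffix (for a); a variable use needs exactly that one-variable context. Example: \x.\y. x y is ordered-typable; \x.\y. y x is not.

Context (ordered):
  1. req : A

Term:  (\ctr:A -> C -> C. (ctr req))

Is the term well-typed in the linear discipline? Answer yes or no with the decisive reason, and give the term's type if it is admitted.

yes — single use per variable (req, ctr); term : (A -> C -> C) -> C -> C
counts: req: 1×, ctr [bound]: 1×
left-to-right use order: ctr, req
typing: well-typed at (A -> C -> C) -> C -> C
summary: ordered ✗; linear ✓; affine ✓; relevant ✓; unrestricted ✓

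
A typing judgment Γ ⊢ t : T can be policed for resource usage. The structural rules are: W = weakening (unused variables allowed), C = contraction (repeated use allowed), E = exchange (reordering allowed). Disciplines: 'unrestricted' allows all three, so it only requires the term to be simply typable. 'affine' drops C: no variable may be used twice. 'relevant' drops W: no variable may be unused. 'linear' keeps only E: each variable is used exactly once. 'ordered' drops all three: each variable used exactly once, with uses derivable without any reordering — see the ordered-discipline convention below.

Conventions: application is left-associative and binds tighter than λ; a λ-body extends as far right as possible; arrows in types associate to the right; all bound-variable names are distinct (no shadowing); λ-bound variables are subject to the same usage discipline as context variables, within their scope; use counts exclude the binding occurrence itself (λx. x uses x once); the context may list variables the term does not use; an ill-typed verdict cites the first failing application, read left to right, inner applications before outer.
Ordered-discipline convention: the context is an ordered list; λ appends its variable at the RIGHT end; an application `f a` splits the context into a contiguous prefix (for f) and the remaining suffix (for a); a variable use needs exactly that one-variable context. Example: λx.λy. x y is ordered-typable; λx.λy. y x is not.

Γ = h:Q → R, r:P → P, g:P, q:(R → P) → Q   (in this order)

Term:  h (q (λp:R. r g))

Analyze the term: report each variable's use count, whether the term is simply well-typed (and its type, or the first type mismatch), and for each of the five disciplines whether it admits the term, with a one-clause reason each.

variable uses: h=1, r=1, g=1, q=1, p (λ-bound)=0
use order (left to right): h, q, r, g
typing: ✓ — R
ordered: ✗ — p left unused
linear: ✗ — p left unused
affine: ✓ — at most one use each (h, r, g, q, p)
relevant: ✗ — p left unused
unrestricted: ✓ — typability at R is all that's needed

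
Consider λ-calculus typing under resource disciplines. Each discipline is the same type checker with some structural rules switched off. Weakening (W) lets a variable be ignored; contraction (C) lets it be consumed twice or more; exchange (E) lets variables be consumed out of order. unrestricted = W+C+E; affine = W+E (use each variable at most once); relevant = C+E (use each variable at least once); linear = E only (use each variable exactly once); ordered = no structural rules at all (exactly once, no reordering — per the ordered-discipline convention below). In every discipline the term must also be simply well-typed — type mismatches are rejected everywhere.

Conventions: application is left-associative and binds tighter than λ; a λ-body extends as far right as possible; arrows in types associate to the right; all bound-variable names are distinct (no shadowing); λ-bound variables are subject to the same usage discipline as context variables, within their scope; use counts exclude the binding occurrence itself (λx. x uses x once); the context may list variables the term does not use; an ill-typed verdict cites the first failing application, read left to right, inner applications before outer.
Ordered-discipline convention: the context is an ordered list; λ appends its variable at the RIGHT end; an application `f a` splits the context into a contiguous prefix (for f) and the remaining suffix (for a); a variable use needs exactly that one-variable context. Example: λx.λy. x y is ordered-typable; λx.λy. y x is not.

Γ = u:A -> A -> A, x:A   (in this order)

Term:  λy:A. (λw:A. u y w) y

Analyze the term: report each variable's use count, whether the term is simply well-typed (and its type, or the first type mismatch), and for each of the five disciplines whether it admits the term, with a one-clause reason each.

use counts: u: 1×, x: 0×, y (λ-bound): 2×, w (λ-bound): 1×
left-to-right use order: u, y, w, y
typing: ✓ — A -> A
ordered ✗ (uses contraction: y ×2; x never used (weakening))
linear ✗ (uses contraction: y ×2; x never used (weakening))
affine ✗ (uses contraction: y ×2)
relevant ✗ (x never used (weakening))
unrestricted ✓ (well-typed at A -> A; no restrictions here)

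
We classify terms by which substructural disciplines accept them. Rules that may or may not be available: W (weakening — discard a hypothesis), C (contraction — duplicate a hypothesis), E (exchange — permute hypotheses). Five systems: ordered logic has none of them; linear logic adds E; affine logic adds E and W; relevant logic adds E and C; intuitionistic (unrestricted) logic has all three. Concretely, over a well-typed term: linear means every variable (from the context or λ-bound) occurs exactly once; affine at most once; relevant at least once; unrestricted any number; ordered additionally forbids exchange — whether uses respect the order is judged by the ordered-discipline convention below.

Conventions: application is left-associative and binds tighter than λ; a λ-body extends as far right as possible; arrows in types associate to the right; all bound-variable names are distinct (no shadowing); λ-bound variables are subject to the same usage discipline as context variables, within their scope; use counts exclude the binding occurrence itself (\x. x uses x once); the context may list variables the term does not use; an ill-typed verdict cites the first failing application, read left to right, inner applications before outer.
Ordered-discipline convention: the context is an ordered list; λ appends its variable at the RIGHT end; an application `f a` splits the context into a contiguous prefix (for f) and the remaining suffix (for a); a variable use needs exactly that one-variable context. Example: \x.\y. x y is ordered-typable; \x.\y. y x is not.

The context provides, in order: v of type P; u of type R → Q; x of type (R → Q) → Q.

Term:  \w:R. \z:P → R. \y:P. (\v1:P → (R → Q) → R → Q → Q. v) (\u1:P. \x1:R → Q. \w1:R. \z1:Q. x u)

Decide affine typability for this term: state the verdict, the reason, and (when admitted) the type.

yes — none of v, u, x, w, z, y, v1, u1, x1, w1, z1 used more than once; term : R → (P → R) → P → P
use counts: v=1, u=1, x=1, w (bound)=0, z (bound)=0, y (bound)=0, v1 (bound)=0, u1 (bound)=0, x1 (bound)=0, w1 (bound)=0, z1 (bound)=0
order of uses: v, x, u
typing: well-typed at R → (P → R) → P → P
summary: ordered ✗ | linear ✗ | affine ✓ | relevant ✗ | unrestricted ✓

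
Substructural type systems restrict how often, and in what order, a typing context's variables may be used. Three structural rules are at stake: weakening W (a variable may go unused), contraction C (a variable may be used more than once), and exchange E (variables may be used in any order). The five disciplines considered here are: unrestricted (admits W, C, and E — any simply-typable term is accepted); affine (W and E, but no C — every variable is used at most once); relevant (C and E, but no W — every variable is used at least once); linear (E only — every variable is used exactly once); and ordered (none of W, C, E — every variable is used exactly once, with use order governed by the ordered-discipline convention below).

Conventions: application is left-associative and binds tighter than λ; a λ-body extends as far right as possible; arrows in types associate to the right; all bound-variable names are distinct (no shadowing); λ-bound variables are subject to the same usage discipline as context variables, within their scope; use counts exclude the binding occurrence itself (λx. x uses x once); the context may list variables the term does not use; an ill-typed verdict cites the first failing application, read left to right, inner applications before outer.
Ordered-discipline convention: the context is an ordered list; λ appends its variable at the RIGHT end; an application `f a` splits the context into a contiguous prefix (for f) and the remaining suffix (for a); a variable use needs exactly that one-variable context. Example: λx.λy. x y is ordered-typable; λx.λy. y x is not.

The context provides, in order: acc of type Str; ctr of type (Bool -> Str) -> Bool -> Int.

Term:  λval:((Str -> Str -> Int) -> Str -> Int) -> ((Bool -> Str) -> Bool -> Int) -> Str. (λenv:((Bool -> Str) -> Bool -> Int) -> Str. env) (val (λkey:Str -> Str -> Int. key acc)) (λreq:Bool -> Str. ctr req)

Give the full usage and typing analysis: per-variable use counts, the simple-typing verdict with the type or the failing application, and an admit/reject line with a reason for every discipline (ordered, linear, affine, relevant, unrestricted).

usage: acc: 1×, ctr: 1×, val (bound): 1×, env (bound): 1×, key (bound): 1×, req (bound): 1×
left-to-right use order: env, val, key, acc, ctr, req
typing: ✓ — (((Str -> Str -> Int) -> Str -> Int) -> ((Bool -> Str) -> Bool -> Int) -> Str) -> Str
ordered ✗ (needs exchange: uses follow env, val, key, acc, ctr, req)
linear ✓ (acc, ctr, val, env, key, req: one use apiece)
affine ✓ (acc, ctr, val, env, key, req: no repeats, contraction unneeded)
relevant ✓ (at least one use each (acc, ctr, val, env, key, req))
unrestricted ✓ (well-typed at (((Str -> Str -> Int) -> Str -> Int) -> ((Bool -> Str) -> Bool -> Int) -> Str) -> Str; no restrictions here)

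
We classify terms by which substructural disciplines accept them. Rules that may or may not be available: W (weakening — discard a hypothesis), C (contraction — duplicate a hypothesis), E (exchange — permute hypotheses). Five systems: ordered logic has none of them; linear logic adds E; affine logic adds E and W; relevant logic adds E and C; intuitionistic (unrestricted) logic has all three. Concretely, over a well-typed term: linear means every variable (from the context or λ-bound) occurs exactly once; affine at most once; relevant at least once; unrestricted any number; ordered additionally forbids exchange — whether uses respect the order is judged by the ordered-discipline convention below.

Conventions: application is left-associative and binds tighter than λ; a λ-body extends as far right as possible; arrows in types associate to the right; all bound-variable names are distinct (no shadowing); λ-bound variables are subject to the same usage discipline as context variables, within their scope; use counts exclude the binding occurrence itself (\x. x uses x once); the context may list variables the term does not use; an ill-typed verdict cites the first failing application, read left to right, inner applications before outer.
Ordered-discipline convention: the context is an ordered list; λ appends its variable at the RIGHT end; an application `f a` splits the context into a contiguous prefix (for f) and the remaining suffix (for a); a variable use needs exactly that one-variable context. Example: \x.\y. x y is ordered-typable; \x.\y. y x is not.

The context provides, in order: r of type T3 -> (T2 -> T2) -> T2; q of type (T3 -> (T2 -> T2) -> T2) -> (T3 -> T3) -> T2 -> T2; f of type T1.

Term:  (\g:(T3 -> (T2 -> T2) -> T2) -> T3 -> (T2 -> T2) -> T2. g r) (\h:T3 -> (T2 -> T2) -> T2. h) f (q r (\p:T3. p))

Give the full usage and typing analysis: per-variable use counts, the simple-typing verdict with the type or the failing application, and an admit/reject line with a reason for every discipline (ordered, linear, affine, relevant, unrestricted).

variable uses: r: 2×, q: 1×, f: 1×, g [bound]: 1×, h [bound]: 1×, p [bound]: 1×
left-to-right use order: g, r, h, f, q, r, p
typing: ill-typed: an application expects T3 but receives T1
ordered ✗ (the type mismatch rejects it)
linear ✗ (not simply typable)
affine ✗ (fails simple typing)
relevant ✗ (a type mismatch blocks all five)
unrestricted ✗ (the type mismatch rejects it)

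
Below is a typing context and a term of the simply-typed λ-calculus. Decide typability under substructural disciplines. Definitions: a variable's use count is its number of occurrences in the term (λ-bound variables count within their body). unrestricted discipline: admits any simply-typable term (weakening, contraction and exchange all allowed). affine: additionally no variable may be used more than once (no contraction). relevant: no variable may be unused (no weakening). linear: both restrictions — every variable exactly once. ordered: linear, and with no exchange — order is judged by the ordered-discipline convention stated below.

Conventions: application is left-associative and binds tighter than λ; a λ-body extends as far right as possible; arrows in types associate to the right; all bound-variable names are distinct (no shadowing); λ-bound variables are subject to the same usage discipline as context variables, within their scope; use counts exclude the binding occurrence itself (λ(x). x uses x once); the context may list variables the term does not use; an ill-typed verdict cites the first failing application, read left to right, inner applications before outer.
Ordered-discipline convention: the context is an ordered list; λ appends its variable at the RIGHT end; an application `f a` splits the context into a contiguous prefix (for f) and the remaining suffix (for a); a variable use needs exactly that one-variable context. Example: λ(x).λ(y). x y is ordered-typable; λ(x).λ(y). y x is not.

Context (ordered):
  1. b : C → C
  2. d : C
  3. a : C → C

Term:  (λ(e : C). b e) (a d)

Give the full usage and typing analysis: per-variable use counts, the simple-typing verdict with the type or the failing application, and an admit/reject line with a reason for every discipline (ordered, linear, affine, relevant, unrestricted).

use counts: b: 1, d: 1, a: 1, e [bound]: 1
use order (left to right): b, e, a, d
typing: well-typed — term : C
ordered: ✗ — no ordered split (uses run b, e, a, d)
linear: ✓ — single use per variable (b, d, a, e)
affine: ✓ — none of b, d, a, e used more than once
relevant: ✓ — none of b, d, a, e goes unused
unrestricted: ✓ — type-checks (C) and nothing is barred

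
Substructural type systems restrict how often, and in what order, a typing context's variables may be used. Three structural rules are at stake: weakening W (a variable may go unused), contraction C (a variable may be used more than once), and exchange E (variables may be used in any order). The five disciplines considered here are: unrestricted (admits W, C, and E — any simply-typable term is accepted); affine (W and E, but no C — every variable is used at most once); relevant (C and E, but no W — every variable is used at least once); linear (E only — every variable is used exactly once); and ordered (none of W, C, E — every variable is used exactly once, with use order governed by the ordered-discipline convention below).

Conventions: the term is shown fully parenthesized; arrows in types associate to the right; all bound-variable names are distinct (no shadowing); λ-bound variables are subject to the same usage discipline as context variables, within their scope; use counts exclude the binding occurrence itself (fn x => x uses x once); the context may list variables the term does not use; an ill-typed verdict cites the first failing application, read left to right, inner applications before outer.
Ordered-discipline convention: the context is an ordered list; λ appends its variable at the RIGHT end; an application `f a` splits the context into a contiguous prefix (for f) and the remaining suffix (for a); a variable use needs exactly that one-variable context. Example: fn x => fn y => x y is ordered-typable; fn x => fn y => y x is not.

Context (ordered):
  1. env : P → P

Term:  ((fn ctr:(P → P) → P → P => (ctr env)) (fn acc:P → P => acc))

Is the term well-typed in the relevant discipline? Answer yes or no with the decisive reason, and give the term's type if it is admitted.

yes — env, ctr, acc: all used, weakening unneeded; term : P → P
variable uses: env: 1×; ctr (bound): 1×; acc (bound): 1×
uses in reading order: ctr, env, acc
typing: ✓ — P → P
per-discipline verdicts: ordered ✗ · linear ✓ · affine ✓ · relevant ✓ · unrestricted ✓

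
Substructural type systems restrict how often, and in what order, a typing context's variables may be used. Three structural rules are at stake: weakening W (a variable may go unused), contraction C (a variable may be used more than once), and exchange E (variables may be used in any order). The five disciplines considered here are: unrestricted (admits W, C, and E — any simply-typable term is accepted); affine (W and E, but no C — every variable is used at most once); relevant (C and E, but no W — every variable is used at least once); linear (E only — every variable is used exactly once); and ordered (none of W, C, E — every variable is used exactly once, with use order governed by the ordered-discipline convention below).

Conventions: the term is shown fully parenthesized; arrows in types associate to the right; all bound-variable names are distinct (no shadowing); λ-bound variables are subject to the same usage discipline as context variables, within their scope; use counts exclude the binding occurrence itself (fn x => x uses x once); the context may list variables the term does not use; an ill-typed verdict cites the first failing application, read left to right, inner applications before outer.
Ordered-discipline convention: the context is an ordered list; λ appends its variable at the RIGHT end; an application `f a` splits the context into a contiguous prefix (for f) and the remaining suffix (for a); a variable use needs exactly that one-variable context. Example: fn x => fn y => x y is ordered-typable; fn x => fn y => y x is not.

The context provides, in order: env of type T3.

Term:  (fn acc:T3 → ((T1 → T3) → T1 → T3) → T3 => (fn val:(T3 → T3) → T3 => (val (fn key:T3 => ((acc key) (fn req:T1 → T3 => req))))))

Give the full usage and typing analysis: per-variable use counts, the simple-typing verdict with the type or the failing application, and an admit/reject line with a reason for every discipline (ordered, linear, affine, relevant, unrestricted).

use counts: env=0, acc [bound]=1, val [bound]=1, key [bound]=1, req [bound]=1
uses in reading order: val, acc, key, req
typing: well-typed at (T3 → ((T1 → T3) → T1 → T3) → T3) → ((T3 → T3) → T3) → T3
ordered: ✗ — env left unused
linear: ✗ — env left unused
affine: ✓ — at most one use each (env, acc, val, key, req)
relevant: ✗ — env left unused
unrestricted: ✓ — type-checks ((T3 → ((T1 → T3) → T1 → T3) → T3) → ((T3 → T3) → T3) → T3) and nothing is barred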